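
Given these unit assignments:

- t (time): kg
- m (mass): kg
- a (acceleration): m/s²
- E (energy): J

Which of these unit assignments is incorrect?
t

The variable t (time) should have units s, not kg.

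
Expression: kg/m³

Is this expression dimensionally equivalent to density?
Yes

The expression kg/m³ has dimensions [L^-3 M], which is exactly density [L^-3 M].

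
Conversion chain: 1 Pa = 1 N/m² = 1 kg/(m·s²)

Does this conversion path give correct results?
The chain is correct (no errors).

Correct: Pascal is Newton per square meter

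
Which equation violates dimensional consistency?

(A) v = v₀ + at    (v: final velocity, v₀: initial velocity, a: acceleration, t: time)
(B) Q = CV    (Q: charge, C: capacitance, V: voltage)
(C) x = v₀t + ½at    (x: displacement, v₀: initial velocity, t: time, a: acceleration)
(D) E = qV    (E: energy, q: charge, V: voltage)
(C) x = v₀t + ½at

The equation (C) x = v₀t + ½at is dimensionally incorrect.

LHS (x): [L]
RHS terms:
  - v₀t: [L] ✓
  - ½at: [L T^-1] ✗ (does not match LHS)

The dimensions do not match. The other three equations balance.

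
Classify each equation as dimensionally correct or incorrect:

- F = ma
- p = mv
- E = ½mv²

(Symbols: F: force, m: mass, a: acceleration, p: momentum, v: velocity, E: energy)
Dimensionally correct: F = ma, p = mv, E = ½mv²
Dimensionally incorrect: none
Ordered (correct first, then incorrect): F = ma, p = mv, E = ½mv²

- F = ma: LHS [L M T^-2], RHS [L M T^-2] → correct ✓
- p = mv: LHS [L M T^-1], RHS [L M T^-1] → correct ✓
- E = ½mv²: LHS [L^2 M T^-2], RHS [L^2 M T^-2] → correct ✓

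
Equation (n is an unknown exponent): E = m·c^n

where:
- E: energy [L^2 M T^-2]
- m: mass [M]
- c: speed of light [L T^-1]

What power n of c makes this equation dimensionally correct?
n = 2

E has dimensions [L^2 M T^-2]; c has dimensions [L T^-1].
The rest of the RHS has dimensions [M], so c^n must supply [L^2 T^-2].
With n = 2: m·c^2 has dimensions [L^2 M T^-2], matching the LHS ✓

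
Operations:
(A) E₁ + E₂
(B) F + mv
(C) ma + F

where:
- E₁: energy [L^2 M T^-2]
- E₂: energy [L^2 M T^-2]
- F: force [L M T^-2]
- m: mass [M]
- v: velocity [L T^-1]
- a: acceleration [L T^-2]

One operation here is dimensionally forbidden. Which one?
(B) F + mv

(A) E₁ + E₂: E₁ [L^2 M T^-2] and E₂ [L^2 M T^-2] — same dimensions ✓
(B) F + mv: F [L M T^-2] and mv [L M T^-1] — different dimensions cannot be added/subtracted ✗
(C) ma + F: ma [L M T^-2] and F [L M T^-2] — same dimensions ✓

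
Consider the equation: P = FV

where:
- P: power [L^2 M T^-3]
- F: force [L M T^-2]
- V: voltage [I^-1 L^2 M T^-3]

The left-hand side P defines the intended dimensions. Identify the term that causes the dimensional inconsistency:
The right-hand side term FV

P has dimensions [L^2 M T^-3], but FV has dimensions [I^-1 L^3 M^2 T^-5], so the term FV is dimensionally wrong for P.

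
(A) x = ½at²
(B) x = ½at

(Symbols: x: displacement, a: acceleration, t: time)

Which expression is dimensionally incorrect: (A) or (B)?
(B)

(A) x = ½at²: LHS [L], RHS [L] ✓
(B) x = ½at: LHS [L], RHS [L T^-1] ✗

Expression (B) x = ½at is dimensionally incorrect.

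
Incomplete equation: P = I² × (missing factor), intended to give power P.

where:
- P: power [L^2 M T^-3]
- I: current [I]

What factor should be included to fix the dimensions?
R (resistance), dimensions [I^-2 L^2 M T^-3]

P has dimensions [L^2 M T^-3] and I² has dimensions [I^2].
The missing factor must have dimensions [L^2 M T^-3] / [I^2] = [I^-2 L^2 M T^-3], i.e. resistance (R).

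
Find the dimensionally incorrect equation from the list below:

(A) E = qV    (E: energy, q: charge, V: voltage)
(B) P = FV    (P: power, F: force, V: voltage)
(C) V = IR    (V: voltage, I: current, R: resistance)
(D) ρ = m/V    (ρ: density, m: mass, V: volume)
(B) P = FV

The equation (B) P = FV is dimensionally incorrect.

LHS (P): [L^2 M T^-3]
RHS (FV): [I^-1 L^3 M^2 T^-5] ✗

The dimensions do not match. The other three equations balance.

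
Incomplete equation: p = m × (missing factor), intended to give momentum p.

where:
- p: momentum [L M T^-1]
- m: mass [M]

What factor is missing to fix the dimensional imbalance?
v (velocity), dimensions [L T^-1]

p has dimensions [L M T^-1] and m has dimensions [M].
The missing factor must have dimensions [L M T^-1] / [M] = [L T^-1], i.e. velocity (v).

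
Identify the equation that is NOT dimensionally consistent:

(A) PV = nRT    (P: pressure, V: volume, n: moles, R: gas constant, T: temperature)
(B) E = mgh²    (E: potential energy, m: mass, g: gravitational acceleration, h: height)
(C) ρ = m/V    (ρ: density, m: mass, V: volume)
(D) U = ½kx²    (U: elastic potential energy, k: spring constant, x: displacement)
(B) E = mgh²

The equation (B) E = mgh² is dimensionally incorrect.

LHS (E): [L^2 M T^-2]
RHS (mgh²): [L^3 M T^-2] ✗

The dimensions do not match. The other three equations balance.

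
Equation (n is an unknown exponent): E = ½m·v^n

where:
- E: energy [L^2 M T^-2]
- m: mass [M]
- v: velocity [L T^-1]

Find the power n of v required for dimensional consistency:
n = 2

E has dimensions [L^2 M T^-2]; v has dimensions [L T^-1].
The rest of the RHS has dimensions [M], so v^n must supply [L^2 T^-2].
With n = 2: ½m·v^2 has dimensions [L^2 M T^-2], matching the LHS ✓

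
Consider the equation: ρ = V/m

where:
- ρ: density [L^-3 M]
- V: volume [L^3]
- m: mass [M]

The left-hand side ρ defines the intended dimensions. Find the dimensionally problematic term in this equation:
The right-hand side term V/m

ρ has dimensions [L^-3 M], but V/m has dimensions [L^3 M^-1], so the term V/m is dimensionally wrong for ρ.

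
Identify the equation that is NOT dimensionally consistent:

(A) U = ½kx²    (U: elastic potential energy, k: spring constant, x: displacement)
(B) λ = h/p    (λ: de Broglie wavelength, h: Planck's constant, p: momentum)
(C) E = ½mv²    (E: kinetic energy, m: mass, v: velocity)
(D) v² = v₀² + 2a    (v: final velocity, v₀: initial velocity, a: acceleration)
(D) v² = v₀² + 2a

The equation (D) v² = v₀² + 2a is dimensionally incorrect.

LHS (v²): [L^2 T^-2]
RHS terms:
  - v₀²: [L^2 T^-2] ✓
  - 2a: [L T^-2] ✗ (does not match LHS)

The dimensions do not match. The other three equations balance.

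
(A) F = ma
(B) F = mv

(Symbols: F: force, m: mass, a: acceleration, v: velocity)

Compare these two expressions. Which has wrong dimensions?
(B)

(A) F = ma: LHS [L M T^-2], RHS [L M T^-2] ✓
(B) F = mv: LHS [L M T^-2], RHS [L M T^-1] ✗

Expression (B) F = mv is dimensionally incorrect.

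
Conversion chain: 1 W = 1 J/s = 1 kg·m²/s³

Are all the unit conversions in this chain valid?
The chain is correct (no errors).

Correct: Watt is Joule per second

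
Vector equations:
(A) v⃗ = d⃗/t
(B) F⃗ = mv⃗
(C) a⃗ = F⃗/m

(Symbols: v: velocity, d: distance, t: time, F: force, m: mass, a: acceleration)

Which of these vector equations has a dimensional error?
(B) F⃗ = mv⃗

(A) v⃗ = d⃗/t: LHS [L T^-1], RHS [L T^-1] ✓ — displacement (vector) divided by time (scalar)
(B) F⃗ = mv⃗: LHS [L M T^-2], RHS [L M T^-1] ✗ — mass times velocity is momentum, not force; should be ma⃗
(C) a⃗ = F⃗/m: LHS [L T^-2], RHS [L T^-2] ✓ — force (vector) divided by mass (scalar)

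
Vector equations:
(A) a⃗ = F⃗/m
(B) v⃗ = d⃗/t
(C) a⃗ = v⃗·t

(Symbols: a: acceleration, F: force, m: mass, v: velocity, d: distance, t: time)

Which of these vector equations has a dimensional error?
(C) a⃗ = v⃗·t

(A) a⃗ = F⃗/m: LHS [L T^-2], RHS [L T^-2] ✓ — force (vector) divided by mass (scalar)
(B) v⃗ = d⃗/t: LHS [L T^-1], RHS [L T^-1] ✓ — displacement (vector) divided by time (scalar)
(C) a⃗ = v⃗·t: LHS [L T^-2], RHS [L] ✗ — acceleration is velocity per time; should be v⃗/t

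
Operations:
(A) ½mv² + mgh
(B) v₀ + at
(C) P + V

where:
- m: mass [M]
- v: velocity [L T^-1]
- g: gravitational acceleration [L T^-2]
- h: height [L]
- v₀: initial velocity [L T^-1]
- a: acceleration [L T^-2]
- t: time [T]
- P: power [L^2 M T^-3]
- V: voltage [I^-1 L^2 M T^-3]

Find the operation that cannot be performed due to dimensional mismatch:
(C) P + V

(A) ½mv² + mgh: ½mv² [L^2 M T^-2] and mgh [L^2 M T^-2] — same dimensions ✓
(B) v₀ + at: v₀ [L T^-1] and at [L T^-1] — same dimensions ✓
(C) P + V: P [L^2 M T^-3] and V [I^-1 L^2 M T^-3] — different dimensions cannot be added/subtracted ✗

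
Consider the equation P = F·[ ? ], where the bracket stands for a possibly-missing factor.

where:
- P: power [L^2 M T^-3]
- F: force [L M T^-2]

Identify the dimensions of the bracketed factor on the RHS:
[L T^-1] — velocity (e.g. v)

P has dimensions [L^2 M T^-3]; F has dimensions [L M T^-2].
The bracketed factor must supply [L^2 M T^-3] / [L M T^-2] = [L T^-1].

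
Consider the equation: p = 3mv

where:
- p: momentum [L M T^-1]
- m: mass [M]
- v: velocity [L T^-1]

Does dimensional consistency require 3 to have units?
No

p has dimensions [L M T^-1] and mv already has dimensions [L M T^-1], so the equation balances without 3 contributing any dimensions. 3 is a pure (dimensionless) number; changing or removing it would not affect dimensional consistency.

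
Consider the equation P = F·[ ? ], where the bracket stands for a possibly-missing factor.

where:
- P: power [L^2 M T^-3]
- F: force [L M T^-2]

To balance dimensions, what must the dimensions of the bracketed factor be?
[L T^-1] — velocity (e.g. v)

P has dimensions [L^2 M T^-3]; F has dimensions [L M T^-2].
The bracketed factor must supply [L^2 M T^-3] / [L M T^-2] = [L T^-1].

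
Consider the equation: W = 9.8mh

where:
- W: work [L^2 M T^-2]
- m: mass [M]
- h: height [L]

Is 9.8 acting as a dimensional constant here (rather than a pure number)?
Yes

W has dimensions [L^2 M T^-2], while mh alone has dimensions [L M]. For the equation to balance, the factor 9.8 must carry dimensions [L T^-2] — it is a dimensional constant (a numerical value of a physical quantity with its units suppressed), not a pure number.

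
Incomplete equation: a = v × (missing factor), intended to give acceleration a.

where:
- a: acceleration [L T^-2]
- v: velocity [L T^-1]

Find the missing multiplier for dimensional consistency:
1/t (inverse time), dimensions [T^-1]

a has dimensions [L T^-2] and v has dimensions [L T^-1].
The missing factor must have dimensions [L T^-2] / [L T^-1] = [T^-1], i.e. inverse time (1/t).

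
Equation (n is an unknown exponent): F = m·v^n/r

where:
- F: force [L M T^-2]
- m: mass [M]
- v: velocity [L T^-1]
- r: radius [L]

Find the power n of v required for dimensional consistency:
n = 2

F has dimensions [L M T^-2]; v has dimensions [L T^-1].
The rest of the RHS has dimensions [L^-1 M], so v^n must supply [L^2 T^-2].
With n = 2: m·v^2/r has dimensions [L M T^-2], matching the LHS ✓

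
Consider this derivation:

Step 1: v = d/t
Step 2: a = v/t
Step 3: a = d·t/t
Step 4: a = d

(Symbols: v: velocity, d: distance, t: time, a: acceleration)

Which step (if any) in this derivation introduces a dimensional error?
Step 3

Step 1: v = d/t → LHS [L T^-1], RHS [L T^-1] ✓
Step 2: a = v/t → LHS [L T^-2], RHS [L T^-2] ✓
Step 3: a = d·t/t → LHS [L T^-2], RHS [L] ✗

The first dimensional inconsistency appears in step 3: a = d·t/t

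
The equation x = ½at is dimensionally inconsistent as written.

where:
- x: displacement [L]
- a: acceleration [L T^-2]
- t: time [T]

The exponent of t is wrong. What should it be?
The exponent of t should be 2: x = ½at^2

The LHS x has dimensions [L]; t has dimensions [T].
As written, the RHS ½at (exponent 1 on t) has dimensions [L T^-1], which does not match.
With exponent 2, the RHS ½at^2 has dimensions [L], matching the LHS.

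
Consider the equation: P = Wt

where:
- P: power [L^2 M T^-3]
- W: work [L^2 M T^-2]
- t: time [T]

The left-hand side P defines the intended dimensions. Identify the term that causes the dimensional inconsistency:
The right-hand side term Wt

P has dimensions [L^2 M T^-3], but Wt has dimensions [L^2 M T^-1], so the term Wt is dimensionally wrong for P.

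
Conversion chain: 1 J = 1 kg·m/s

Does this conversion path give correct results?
The chain is incorrect (it contains an error).

Incorrect: Joule is kg·m²/s², not kg·m/s (that is momentum)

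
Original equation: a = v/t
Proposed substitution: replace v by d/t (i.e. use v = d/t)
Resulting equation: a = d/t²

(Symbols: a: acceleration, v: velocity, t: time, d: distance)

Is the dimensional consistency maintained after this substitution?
Yes

[v] = [L T^-1] and [d/t] = [L T^-1]. These match, so the substitution replaces a quantity by one of the same dimensions and the result a = d/t² has LHS [L T^-2] vs RHS [L T^-2] — still consistent.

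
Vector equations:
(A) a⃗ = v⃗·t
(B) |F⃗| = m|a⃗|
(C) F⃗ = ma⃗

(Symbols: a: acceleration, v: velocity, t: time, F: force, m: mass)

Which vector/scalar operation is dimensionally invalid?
(A) a⃗ = v⃗·t

(A) a⃗ = v⃗·t: LHS [L T^-2], RHS [L] ✗ — acceleration is velocity per time; should be v⃗/t
(B) |F⃗| = m|a⃗|: LHS [L M T^-2], RHS [L M T^-2] ✓ — magnitudes of vectors are scalars
(C) F⃗ = ma⃗: LHS [L M T^-2], RHS [L M T^-2] ✓ — Force and acceleration are vectors, mass is a scalar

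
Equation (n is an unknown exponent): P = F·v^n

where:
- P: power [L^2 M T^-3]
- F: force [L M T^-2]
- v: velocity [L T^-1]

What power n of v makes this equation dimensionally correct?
n = 1

P has dimensions [L^2 M T^-3]; v has dimensions [L T^-1].
The rest of the RHS has dimensions [L M T^-2], so v^n must supply [L T^-1].
With n = 1: F·v^1 has dimensions [L^2 M T^-3], matching the LHS ✓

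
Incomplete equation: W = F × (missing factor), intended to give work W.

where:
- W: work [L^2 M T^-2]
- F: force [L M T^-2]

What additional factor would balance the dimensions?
d (distance), dimensions [L]

W has dimensions [L^2 M T^-2] and F has dimensions [L M T^-2].
The missing factor must have dimensions [L^2 M T^-2] / [L M T^-2] = [L], i.e. distance (d).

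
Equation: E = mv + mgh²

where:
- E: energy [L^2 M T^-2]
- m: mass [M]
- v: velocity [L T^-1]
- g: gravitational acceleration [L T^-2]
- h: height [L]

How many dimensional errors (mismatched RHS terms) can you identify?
2

LHS E: [L^2 M T^-2]
- mv: [L M T^-1] ✗
- mgh²: [L^3 M T^-2] ✗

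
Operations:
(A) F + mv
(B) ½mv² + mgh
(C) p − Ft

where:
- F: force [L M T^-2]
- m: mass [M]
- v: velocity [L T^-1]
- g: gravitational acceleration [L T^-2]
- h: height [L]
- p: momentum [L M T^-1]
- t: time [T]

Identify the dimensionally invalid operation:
(A) F + mv

(A) F + mv: F [L M T^-2] and mv [L M T^-1] — different dimensions cannot be added/subtracted ✗
(B) ½mv² + mgh: ½mv² [L^2 M T^-2] and mgh [L^2 M T^-2] — same dimensions ✓
(C) p − Ft: p [L M T^-1] and Ft [L M T^-1] — same dimensions ✓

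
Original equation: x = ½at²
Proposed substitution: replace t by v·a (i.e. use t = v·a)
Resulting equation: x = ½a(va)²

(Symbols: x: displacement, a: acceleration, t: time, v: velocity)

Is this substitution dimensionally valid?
No

[t] = [T] and [v·a] = [L^2 T^-3]. These differ, so the substitution replaces a quantity by one of different dimensions and the result x = ½a(va)² has LHS [L] vs RHS [L^5 T^-8] — inconsistent.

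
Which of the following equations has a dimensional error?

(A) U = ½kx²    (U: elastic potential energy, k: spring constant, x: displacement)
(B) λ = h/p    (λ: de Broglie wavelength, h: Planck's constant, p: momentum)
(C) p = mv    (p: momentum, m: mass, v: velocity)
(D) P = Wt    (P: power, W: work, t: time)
(D) P = Wt

The equation (D) P = Wt is dimensionally incorrect.

LHS (P): [L^2 M T^-3]
RHS (Wt): [L^2 M T^-1] ✗

The dimensions do not match. The other three equations balance.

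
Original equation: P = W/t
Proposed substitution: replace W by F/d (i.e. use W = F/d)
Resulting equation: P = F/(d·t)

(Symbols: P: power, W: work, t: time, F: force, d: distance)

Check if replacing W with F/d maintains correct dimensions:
No

[W] = [L^2 M T^-2] and [F/d] = [M T^-2]. These differ, so the substitution replaces a quantity by one of different dimensions and the result P = F/(d·t) has LHS [L^2 M T^-3] vs RHS [M T^-3] — inconsistent.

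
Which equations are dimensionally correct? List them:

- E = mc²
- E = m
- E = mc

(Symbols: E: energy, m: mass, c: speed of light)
Dimensionally correct: E = mc²
Dimensionally incorrect: E = m, E = mc
Ordered (correct first, then incorrect): E = mc², E = m, E = mc

- E = mc²: LHS [L^2 M T^-2], RHS [L^2 M T^-2] → correct ✓
- E = m: LHS [L^2 M T^-2], RHS [M] → incorrect ✗
- E = mc: LHS [L^2 M T^-2], RHS [L M T^-1] → incorrect ✗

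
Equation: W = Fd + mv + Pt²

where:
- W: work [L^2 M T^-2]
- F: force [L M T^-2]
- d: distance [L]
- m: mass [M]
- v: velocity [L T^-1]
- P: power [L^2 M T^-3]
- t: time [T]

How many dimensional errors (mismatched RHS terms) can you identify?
2

LHS W: [L^2 M T^-2]
- Fd: [L^2 M T^-2] ✓
- mv: [L M T^-1] ✗
- Pt²: [L^2 M T^-1] ✗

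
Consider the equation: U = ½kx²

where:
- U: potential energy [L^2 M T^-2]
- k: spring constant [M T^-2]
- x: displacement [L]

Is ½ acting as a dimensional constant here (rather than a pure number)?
No

U has dimensions [L^2 M T^-2] and kx² already has dimensions [L^2 M T^-2], so the equation balances without ½ contributing any dimensions. ½ is a pure (dimensionless) number; changing or removing it would not affect dimensional consistency.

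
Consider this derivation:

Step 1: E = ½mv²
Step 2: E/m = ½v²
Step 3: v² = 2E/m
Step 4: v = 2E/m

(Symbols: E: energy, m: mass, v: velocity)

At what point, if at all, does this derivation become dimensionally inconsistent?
Step 4

Step 1: E = ½mv² → LHS [L^2 M T^-2], RHS [L^2 M T^-2] ✓
Step 2: E/m = ½v² → LHS [L^2 T^-2], RHS [L^2 T^-2] ✓
Step 3: v² = 2E/m → LHS [L^2 T^-2], RHS [L^2 T^-2] ✓
Step 4: v = 2E/m → LHS [L T^-1], RHS [L^2 T^-2] ✗

The first dimensional inconsistency appears in step 4: v = 2E/m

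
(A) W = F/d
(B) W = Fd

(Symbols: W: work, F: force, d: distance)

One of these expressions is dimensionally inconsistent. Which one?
(A)

(A) W = F/d: LHS [L^2 M T^-2], RHS [M T^-2] ✗
(B) W = Fd: LHS [L^2 M T^-2], RHS [L^2 M T^-2] ✓

Expression (A) W = F/d is dimensionally incorrect.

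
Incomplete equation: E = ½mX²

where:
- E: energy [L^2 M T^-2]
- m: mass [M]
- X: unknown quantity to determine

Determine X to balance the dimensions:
X = v (velocity), dimensions [L T^-1]

E has dimensions [L^2 M T^-2]; the rest of the RHS (½m) has dimensions [M].
So X² must have dimensions [L^2 T^-2], i.e. X has dimensions [L T^-1] — X = v (velocity).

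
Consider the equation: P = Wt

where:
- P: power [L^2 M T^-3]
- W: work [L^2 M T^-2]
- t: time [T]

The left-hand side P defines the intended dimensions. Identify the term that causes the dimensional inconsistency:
The right-hand side term Wt

P has dimensions [L^2 M T^-3], but Wt has dimensions [L^2 M T^-1], so the term Wt is dimensionally wrong for P.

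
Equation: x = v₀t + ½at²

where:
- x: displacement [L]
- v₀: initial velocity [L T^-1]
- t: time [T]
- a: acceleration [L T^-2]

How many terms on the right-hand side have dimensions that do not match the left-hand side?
0

LHS x: [L]
- v₀t: [L] ✓
- ½at²: [L] ✓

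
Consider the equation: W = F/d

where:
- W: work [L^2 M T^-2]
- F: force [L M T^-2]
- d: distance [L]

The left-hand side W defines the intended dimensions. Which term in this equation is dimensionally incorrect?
The right-hand side term F/d

W has dimensions [L^2 M T^-2], but F/d has dimensions [M T^-2], so the term F/d is dimensionally wrong for W.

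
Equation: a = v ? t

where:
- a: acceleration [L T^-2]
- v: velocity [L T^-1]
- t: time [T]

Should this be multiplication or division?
division (÷): a = v ÷ t

a [L T^-2]; v [L T^-1]; t [T].
v × t → [L] ✗
v ÷ t → [L T^-2] ✓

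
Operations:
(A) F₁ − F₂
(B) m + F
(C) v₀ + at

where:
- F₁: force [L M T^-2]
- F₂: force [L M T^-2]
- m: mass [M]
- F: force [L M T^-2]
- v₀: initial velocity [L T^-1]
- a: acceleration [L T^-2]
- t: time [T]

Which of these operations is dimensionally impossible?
(B) m + F

(A) F₁ − F₂: F₁ [L M T^-2] and F₂ [L M T^-2] — same dimensions ✓
(B) m + F: m [M] and F [L M T^-2] — different dimensions cannot be added/subtracted ✗
(C) v₀ + at: v₀ [L T^-1] and at [L T^-1] — same dimensions ✓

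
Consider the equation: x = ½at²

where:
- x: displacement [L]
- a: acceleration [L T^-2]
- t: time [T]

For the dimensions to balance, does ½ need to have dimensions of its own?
No

x has dimensions [L] and at² already has dimensions [L], so the equation balances without ½ contributing any dimensions. ½ is a pure (dimensionless) number; changing or removing it would not affect dimensional consistency.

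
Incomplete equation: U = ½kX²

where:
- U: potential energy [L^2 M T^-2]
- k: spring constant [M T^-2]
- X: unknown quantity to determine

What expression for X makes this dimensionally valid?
X = x (displacement), dimensions [L]

U has dimensions [L^2 M T^-2]; the rest of the RHS (½k) has dimensions [M T^-2].
So X² must have dimensions [L^2], i.e. X has dimensions [L] — X = x (displacement).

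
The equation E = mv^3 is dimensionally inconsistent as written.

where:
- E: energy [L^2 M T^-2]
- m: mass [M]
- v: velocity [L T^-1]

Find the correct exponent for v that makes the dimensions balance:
The exponent of v should be 2: E = mv^2

The LHS E has dimensions [L^2 M T^-2]; v has dimensions [L T^-1].
As written, the RHS mv^3 (exponent 3 on v) has dimensions [L^3 M T^-3], which does not match.
With exponent 2, the RHS mv^2 has dimensions [L^2 M T^-2], matching the LHS.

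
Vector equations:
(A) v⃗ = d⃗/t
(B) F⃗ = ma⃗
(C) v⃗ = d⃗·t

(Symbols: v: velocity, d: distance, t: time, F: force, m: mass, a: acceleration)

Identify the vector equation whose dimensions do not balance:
(C) v⃗ = d⃗·t

(A) v⃗ = d⃗/t: LHS [L T^-1], RHS [L T^-1] ✓ — displacement (vector) divided by time (scalar)
(B) F⃗ = ma⃗: LHS [L M T^-2], RHS [L M T^-2] ✓ — Force and acceleration are vectors, mass is a scalar
(C) v⃗ = d⃗·t: LHS [L T^-1], RHS [L T] ✗ — velocity is displacement per time; should be d⃗/t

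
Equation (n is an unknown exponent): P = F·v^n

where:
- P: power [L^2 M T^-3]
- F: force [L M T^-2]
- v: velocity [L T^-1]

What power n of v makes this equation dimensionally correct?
n = 1

P has dimensions [L^2 M T^-3]; v has dimensions [L T^-1].
The rest of the RHS has dimensions [L M T^-2], so v^n must supply [L T^-1].
With n = 1: F·v^1 has dimensions [L^2 M T^-3], matching the LHS ✓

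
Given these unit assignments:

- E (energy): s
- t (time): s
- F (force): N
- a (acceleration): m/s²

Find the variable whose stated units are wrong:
E

The variable E (energy) should have units J, not s.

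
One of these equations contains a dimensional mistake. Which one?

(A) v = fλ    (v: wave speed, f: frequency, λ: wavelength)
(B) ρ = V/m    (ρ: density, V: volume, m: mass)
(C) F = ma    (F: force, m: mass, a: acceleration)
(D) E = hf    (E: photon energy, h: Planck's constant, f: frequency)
(B) ρ = V/m

The equation (B) ρ = V/m is dimensionally incorrect.

LHS (ρ): [L^-3 M]
RHS (V/m): [L^3 M^-1] ✗

The dimensions do not match. The other three equations balance.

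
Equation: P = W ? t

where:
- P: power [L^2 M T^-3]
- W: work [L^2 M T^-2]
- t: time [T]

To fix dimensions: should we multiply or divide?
division (÷): P = W ÷ t

P [L^2 M T^-3]; W [L^2 M T^-2]; t [T].
W × t → [L^2 M T^-1] ✗
W ÷ t → [L^2 M T^-3] ✓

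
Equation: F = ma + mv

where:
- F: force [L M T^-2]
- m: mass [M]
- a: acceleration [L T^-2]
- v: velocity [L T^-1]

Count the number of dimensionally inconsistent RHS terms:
1

LHS F: [L M T^-2]
- ma: [L M T^-2] ✓
- mv: [L M T^-1] ✗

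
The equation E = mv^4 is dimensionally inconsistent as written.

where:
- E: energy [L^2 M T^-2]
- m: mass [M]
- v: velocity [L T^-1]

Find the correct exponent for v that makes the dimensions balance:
The exponent of v should be 2: E = mv^2

The LHS E has dimensions [L^2 M T^-2]; v has dimensions [L T^-1].
As written, the RHS mv^4 (exponent 4 on v) has dimensions [L^4 M T^-4], which does not match.
With exponent 2, the RHS mv^2 has dimensions [L^2 M T^-2], matching the LHS.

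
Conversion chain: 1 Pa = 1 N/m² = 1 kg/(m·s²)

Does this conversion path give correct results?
The chain is correct (no errors).

Correct: Pascal is Newton per square meter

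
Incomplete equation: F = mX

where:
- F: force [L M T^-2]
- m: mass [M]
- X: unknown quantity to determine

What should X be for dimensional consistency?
X = a (acceleration), dimensions [L T^-2]

F has dimensions [L M T^-2]; the rest of the RHS (m) has dimensions [M].
So X must have dimensions [L T^-2] — X = a (acceleration).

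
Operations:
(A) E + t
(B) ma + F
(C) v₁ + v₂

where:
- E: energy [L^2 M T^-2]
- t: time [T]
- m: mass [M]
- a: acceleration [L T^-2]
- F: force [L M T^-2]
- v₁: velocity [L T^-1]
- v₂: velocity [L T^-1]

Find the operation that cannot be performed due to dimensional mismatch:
(A) E + t

(A) E + t: E [L^2 M T^-2] and t [T] — different dimensions cannot be added/subtracted ✗
(B) ma + F: ma [L M T^-2] and F [L M T^-2] — same dimensions ✓
(C) v₁ + v₂: v₁ [L T^-1] and v₂ [L T^-1] — same dimensions ✓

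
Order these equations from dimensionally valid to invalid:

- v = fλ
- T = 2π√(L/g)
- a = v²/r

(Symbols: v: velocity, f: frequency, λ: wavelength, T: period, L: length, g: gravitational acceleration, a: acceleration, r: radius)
Dimensionally correct: v = fλ, T = 2π√(L/g), a = v²/r
Dimensionally incorrect: none
Ordered (correct first, then incorrect): v = fλ, T = 2π√(L/g), a = v²/r

- v = fλ: LHS [L T^-1], RHS [L T^-1] → correct ✓
- T = 2π√(L/g): LHS [T], RHS [T] → correct ✓
- a = v²/r: LHS [L T^-2], RHS [L T^-2] → correct ✓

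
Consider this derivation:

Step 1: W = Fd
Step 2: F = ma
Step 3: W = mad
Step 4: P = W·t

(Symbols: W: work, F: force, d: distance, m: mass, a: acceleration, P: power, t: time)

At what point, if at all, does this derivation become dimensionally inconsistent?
Step 4

Step 1: W = Fd → LHS [L^2 M T^-2], RHS [L^2 M T^-2] ✓
Step 2: F = ma → LHS [L M T^-2], RHS [L M T^-2] ✓
Step 3: W = mad → LHS [L^2 M T^-2], RHS [L^2 M T^-2] ✓
Step 4: P = W·t → LHS [L^2 M T^-3], RHS [L^2 M T^-1] ✗

The first dimensional inconsistency appears in step 4: P = W·t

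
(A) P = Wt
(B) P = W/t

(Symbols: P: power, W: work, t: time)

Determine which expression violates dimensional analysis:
(A)

(A) P = Wt: LHS [L^2 M T^-3], RHS [L^2 M T^-1] ✗
(B) P = W/t: LHS [L^2 M T^-3], RHS [L^2 M T^-3] ✓

Expression (A) P = Wt is dimensionally incorrect.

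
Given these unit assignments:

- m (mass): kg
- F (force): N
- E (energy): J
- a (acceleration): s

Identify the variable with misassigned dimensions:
a

The variable a (acceleration) should have units m/s², not s.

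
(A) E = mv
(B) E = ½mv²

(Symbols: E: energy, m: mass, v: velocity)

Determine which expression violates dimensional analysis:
(A)

(A) E = mv: LHS [L^2 M T^-2], RHS [L M T^-1] ✗
(B) E = ½mv²: LHS [L^2 M T^-2], RHS [L^2 M T^-2] ✓

Expression (A) E = mv is dimensionally incorrect.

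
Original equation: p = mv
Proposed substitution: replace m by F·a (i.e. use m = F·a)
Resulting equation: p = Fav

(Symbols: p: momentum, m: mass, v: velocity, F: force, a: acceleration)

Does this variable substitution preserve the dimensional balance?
No

[m] = [M] and [F·a] = [L^2 M T^-4]. These differ, so the substitution replaces a quantity by one of different dimensions and the result p = Fav has LHS [L M T^-1] vs RHS [L^3 M T^-5] — inconsistent.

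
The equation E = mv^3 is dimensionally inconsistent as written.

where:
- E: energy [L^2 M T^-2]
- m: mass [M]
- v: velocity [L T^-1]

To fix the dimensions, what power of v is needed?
The exponent of v should be 2: E = mv^2

The LHS E has dimensions [L^2 M T^-2]; v has dimensions [L T^-1].
As written, the RHS mv^3 (exponent 3 on v) has dimensions [L^3 M T^-3], which does not match.
With exponent 2, the RHS mv^2 has dimensions [L^2 M T^-2], matching the LHS.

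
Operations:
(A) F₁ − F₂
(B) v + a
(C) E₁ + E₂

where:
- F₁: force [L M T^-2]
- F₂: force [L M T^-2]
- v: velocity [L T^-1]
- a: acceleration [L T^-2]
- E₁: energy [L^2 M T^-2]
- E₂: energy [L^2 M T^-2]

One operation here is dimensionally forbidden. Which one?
(B) v + a

(A) F₁ − F₂: F₁ [L M T^-2] and F₂ [L M T^-2] — same dimensions ✓
(B) v + a: v [L T^-1] and a [L T^-2] — different dimensions cannot be added/subtracted ✗
(C) E₁ + E₂: E₁ [L^2 M T^-2] and E₂ [L^2 M T^-2] — same dimensions ✓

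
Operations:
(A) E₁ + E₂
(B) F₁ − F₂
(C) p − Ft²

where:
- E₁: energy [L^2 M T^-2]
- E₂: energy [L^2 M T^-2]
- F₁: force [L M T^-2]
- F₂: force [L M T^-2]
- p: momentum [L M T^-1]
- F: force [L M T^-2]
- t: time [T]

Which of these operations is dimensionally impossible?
(C) p − Ft²

(A) E₁ + E₂: E₁ [L^2 M T^-2] and E₂ [L^2 M T^-2] — same dimensions ✓
(B) F₁ − F₂: F₁ [L M T^-2] and F₂ [L M T^-2] — same dimensions ✓
(C) p − Ft²: p [L M T^-1] and Ft² [L M] — different dimensions cannot be added/subtracted ✗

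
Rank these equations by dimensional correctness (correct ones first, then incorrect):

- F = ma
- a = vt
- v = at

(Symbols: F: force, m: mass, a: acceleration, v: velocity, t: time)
Dimensionally correct: F = ma, v = at
Dimensionally incorrect: a = vt
Ordered (correct first, then incorrect): F = ma, v = at, a = vt

- F = ma: LHS [L M T^-2], RHS [L M T^-2] → correct ✓
- a = vt: LHS [L T^-2], RHS [L] → incorrect ✗
- v = at: LHS [L T^-1], RHS [L T^-1] → correct ✓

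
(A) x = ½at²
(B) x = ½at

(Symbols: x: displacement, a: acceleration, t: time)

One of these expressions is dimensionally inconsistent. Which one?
(B)

(A) x = ½at²: LHS [L], RHS [L] ✓
(B) x = ½at: LHS [L], RHS [L T^-1] ✗

Expression (B) x = ½at is dimensionally incorrect.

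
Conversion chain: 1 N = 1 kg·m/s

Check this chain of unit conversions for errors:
The chain is incorrect (it contains an error).

Incorrect: Newton is kg·m/s², not kg·m/s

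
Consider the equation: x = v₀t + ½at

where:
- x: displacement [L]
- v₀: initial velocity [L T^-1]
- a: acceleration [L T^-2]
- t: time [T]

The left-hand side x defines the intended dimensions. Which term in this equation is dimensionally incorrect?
The term ½at

Checking each RHS term against the LHS:
- v₀t: [L] — matches x [L] ✓
- ½at: [L T^-1] — does NOT match x [L] ✗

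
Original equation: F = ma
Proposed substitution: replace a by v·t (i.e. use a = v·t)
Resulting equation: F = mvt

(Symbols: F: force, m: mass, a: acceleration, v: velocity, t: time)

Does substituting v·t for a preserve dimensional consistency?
No

[a] = [L T^-2] and [v·t] = [L]. These differ, so the substitution replaces a quantity by one of different dimensions and the result F = mvt has LHS [L M T^-2] vs RHS [L M] — inconsistent.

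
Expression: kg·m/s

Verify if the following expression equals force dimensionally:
No

The expression kg·m/s has dimensions [L M T^-1], but force has dimensions [L M T^-2].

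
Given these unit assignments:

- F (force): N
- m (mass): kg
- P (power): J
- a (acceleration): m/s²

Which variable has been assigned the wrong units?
P

The variable P (power) should have units W, not J.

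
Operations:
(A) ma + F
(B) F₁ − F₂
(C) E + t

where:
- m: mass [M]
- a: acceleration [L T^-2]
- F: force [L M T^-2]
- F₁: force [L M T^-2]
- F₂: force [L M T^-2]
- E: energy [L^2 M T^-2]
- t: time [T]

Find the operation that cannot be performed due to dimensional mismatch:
(C) E + t

(A) ma + F: ma [L M T^-2] and F [L M T^-2] — same dimensions ✓
(B) F₁ − F₂: F₁ [L M T^-2] and F₂ [L M T^-2] — same dimensions ✓
(C) E + t: E [L^2 M T^-2] and t [T] — different dimensions cannot be added/subtracted ✗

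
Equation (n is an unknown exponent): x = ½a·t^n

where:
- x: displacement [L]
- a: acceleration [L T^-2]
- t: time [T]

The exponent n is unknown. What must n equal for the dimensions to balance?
n = 2

x has dimensions [L]; t has dimensions [T].
The rest of the RHS has dimensions [L T^-2], so t^n must supply [T^2].
With n = 2: ½a·t^2 has dimensions [L], matching the LHS ✓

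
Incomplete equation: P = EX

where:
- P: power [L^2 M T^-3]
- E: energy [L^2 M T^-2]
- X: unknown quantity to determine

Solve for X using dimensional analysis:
X = f (inverse time / frequency (1/t)), dimensions [T^-1]

P has dimensions [L^2 M T^-3]; the rest of the RHS (E) has dimensions [L^2 M T^-2].
So X must have dimensions [T^-1] — X = f (inverse time / frequency (1/t)).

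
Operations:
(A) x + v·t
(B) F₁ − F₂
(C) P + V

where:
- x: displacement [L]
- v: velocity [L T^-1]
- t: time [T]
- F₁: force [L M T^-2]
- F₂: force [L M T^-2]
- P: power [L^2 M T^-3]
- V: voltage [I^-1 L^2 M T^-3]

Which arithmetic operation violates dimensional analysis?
(C) P + V

(A) x + v·t: x [L] and v·t [L] — same dimensions ✓
(B) F₁ − F₂: F₁ [L M T^-2] and F₂ [L M T^-2] — same dimensions ✓
(C) P + V: P [L^2 M T^-3] and V [I^-1 L^2 M T^-3] — different dimensions cannot be added/subtracted ✗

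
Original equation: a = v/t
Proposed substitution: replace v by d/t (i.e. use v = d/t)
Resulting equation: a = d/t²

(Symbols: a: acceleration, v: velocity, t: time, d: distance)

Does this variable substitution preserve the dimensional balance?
Yes

[v] = [L T^-1] and [d/t] = [L T^-1]. These match, so the substitution replaces a quantity by one of the same dimensions and the result a = d/t² has LHS [L T^-2] vs RHS [L T^-2] — still consistent.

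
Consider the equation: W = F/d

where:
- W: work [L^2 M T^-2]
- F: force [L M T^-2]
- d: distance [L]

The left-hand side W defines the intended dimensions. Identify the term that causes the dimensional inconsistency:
The right-hand side term F/d

W has dimensions [L^2 M T^-2], but F/d has dimensions [M T^-2], so the term F/d is dimensionally wrong for W.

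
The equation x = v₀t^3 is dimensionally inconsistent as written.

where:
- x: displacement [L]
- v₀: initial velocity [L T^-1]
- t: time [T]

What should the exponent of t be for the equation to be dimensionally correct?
The exponent of t should be 1: x = v₀t

The LHS x has dimensions [L]; t has dimensions [T].
As written, the RHS v₀t^3 (exponent 3 on t) has dimensions [L T^2], which does not match.
With exponent 1, the RHS v₀t has dimensions [L], matching the LHS.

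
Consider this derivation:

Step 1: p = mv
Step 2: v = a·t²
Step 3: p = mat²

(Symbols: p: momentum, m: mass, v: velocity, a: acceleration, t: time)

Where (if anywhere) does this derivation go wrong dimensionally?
Step 2

Step 1: p = mv → LHS [L M T^-1], RHS [L M T^-1] ✓
Step 2: v = a·t² → LHS [L T^-1], RHS [L] ✗

The first dimensional inconsistency appears in step 2: v = a·t²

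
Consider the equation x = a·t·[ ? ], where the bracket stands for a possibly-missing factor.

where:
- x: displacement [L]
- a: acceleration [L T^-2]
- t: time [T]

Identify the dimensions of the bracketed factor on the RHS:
[T] — time (e.g. t)

x has dimensions [L]; a·t has dimensions [L T^-1].
The bracketed factor must supply [L] / [L T^-1] = [T].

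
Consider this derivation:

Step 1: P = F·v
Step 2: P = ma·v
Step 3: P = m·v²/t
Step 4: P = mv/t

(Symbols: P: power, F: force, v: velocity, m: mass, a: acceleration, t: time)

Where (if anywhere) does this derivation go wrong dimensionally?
Step 4

Step 1: P = F·v → LHS [L^2 M T^-3], RHS [L^2 M T^-3] ✓
Step 2: P = ma·v → LHS [L^2 M T^-3], RHS [L^2 M T^-3] ✓
Step 3: P = m·v²/t → LHS [L^2 M T^-3], RHS [L^2 M T^-3] ✓
Step 4: P = mv/t → LHS [L^2 M T^-3], RHS [L M T^-2] ✗

The first dimensional inconsistency appears in step 4: P = mv/t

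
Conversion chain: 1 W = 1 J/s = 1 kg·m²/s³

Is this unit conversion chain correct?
The chain is correct (no errors).

Correct: Watt is Joule per second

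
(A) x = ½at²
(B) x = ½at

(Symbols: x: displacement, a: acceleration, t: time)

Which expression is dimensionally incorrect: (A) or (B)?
(B)

(A) x = ½at²: LHS [L], RHS [L] ✓
(B) x = ½at: LHS [L], RHS [L T^-1] ✗

Expression (B) x = ½at is dimensionally incorrect.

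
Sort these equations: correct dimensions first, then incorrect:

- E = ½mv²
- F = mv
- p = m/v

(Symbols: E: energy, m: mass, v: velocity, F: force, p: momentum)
Dimensionally correct: E = ½mv²
Dimensionally incorrect: F = mv, p = m/v
Ordered (correct first, then incorrect): E = ½mv², F = mv, p = m/v

- E = ½mv²: LHS [L^2 M T^-2], RHS [L^2 M T^-2] → correct ✓
- F = mv: LHS [L M T^-2], RHS [L M T^-1] → incorrect ✗
- p = m/v: LHS [L M T^-1], RHS [L^-1 M T] → incorrect ✗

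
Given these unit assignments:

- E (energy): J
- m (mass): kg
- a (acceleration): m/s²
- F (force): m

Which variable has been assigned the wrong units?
F

The variable F (force) should have units N, not m.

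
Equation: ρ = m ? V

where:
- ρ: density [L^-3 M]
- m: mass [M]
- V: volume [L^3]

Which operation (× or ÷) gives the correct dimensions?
division (÷): ρ = m ÷ V

ρ [L^-3 M]; m [M]; V [L^3].
m × V → [L^3 M] ✗
m ÷ V → [L^-3 M] ✓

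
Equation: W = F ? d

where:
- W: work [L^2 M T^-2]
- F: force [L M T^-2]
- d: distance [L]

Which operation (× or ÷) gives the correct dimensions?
multiplication (×): W = F × d

W [L^2 M T^-2]; F [L M T^-2]; d [L].
F × d → [L^2 M T^-2] ✓
F ÷ d → [M T^-2] ✗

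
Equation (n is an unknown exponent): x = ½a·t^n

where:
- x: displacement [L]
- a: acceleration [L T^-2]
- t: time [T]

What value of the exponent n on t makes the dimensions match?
n = 2

x has dimensions [L]; t has dimensions [T].
The rest of the RHS has dimensions [L T^-2], so t^n must supply [T^2].
With n = 2: ½a·t^2 has dimensions [L], matching the LHS ✓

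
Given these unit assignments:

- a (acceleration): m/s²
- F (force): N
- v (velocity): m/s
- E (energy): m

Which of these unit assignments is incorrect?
E

The variable E (energy) should have units J, not m.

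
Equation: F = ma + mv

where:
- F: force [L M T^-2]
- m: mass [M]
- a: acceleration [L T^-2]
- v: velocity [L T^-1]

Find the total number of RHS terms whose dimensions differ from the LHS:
1

LHS F: [L M T^-2]
- ma: [L M T^-2] ✓
- mv: [L M T^-1] ✗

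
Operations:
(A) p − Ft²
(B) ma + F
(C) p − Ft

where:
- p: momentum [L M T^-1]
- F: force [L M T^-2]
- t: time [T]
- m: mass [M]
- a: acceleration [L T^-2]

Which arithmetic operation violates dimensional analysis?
(A) p − Ft²

(A) p − Ft²: p [L M T^-1] and Ft² [L M] — different dimensions cannot be added/subtracted ✗
(B) ma + F: ma [L M T^-2] and F [L M T^-2] — same dimensions ✓
(C) p − Ft: p [L M T^-1] and Ft [L M T^-1] — same dimensions ✓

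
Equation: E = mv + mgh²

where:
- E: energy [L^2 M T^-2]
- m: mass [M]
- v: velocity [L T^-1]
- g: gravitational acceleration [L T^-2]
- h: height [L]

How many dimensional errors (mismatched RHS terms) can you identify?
2

LHS E: [L^2 M T^-2]
- mv: [L M T^-1] ✗
- mgh²: [L^3 M T^-2] ✗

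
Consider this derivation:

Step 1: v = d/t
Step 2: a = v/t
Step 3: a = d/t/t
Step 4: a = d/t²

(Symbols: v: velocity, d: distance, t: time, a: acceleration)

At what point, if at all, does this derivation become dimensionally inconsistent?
No step introduces an error — all steps are dimensionally consistent.

Step 1: v = d/t → LHS [L T^-1], RHS [L T^-1] ✓
Step 2: a = v/t → LHS [L T^-2], RHS [L T^-2] ✓
Step 3: a = d/t/t → LHS [L T^-2], RHS [L T^-2] ✓
Step 4: a = d/t² → LHS [L T^-2], RHS [L T^-2] ✓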